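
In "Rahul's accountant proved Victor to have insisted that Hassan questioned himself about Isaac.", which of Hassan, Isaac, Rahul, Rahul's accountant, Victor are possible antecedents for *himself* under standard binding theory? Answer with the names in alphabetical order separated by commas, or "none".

Hassan

*himself* is a reflexive; Principle A requires it to be bound within its binding domain — the clause headed by 'questioned'.
— Hassan: subject of the clause headed by 'questioned'; c-commands the reflexive within its binding domain — allowed (Principle A).
— Isaac: second object of the clause headed by 'questioned'; does not c-command the reflexive — cannot bind it (Principle A).
— Rahul: possessor inside the subject DP of the matrix clause; does not c-command the reflexive — cannot bind it (Principle A).
— Rahul's accountant: subject of the matrix clause; c-commands the reflexive but lies outside its binding domain — cannot bind it (Principle A).
— Victor: subject of the clause headed by 'insisted'; c-commands the reflexive but lies outside its binding domain — cannot bind it (Principle A).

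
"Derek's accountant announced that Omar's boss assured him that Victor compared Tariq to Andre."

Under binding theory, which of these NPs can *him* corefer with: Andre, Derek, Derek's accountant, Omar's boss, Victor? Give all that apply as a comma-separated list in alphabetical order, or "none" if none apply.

Derek, Derek's accountant

*him* is a pronoun; Principle B requires it to be free in its binding domain — the clause headed by 'assured'.
— Andre: second object of the clause headed by 'compared'; is c-commanded by the pronoun; coreference would bind this R-expression — blocked (Principle C).
— Derek: possessor inside the subject DP of the matrix clause; does not c-command the pronoun — Principle B does not apply; allowed.
— Derek's accountant: subject of the matrix clause; c-commands the pronoun but lies outside its binding domain — allowed.
— Omar's boss: subject of the clause headed by 'assured'; c-commands the pronoun within its binding domain — blocked (Principle B).
— Victor: subject of the clause headed by 'compared'; is c-commanded by the pronoun; coreference would bind this R-expression — blocked (Principle C).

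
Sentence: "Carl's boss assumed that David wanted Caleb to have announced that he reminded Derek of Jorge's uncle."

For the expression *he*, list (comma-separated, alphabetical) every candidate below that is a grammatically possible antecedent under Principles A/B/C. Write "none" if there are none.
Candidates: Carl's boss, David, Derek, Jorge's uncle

*he* is a pronoun; Principle B requires it to be free in its binding domain — the clause headed by 'reminded'.
— Carl's boss: subject of the matrix clause; c-commands the pronoun but lies outside its binding domain — allowed.
— David: subject of the clause headed by 'wanted'; c-commands the pronoun but lies outside its binding domain — allowed.
— Derek: object of the clause headed by 'reminded'; is c-commanded by the pronoun; coreference would bind this R-expression — blocked (Principle C).
— Jorge's uncle: second object of the clause headed by 'reminded'; is c-commanded by the pronoun; coreference would bind this R-expression — blocked (Principle C).

Carl's boss, David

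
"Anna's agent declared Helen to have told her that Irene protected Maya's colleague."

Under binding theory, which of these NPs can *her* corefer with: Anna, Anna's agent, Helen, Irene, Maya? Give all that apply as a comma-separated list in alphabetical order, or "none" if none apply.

*her* is a pronoun; Principle B requires it to be free in its binding domain — the clause headed by 'told'.
— Anna: possessor inside the subject DP of the matrix clause; does not c-command the pronoun — Principle B does not apply; allowed.
— Anna's agent: subject of the matrix clause; c-commands the pronoun but lies outside its binding domain — allowed.
— Helen: subject of the clause headed by 'told'; c-commands the pronoun within its binding domain — blocked (Principle B).
— Irene: subject of the clause headed by 'protected'; is c-commanded by the pronoun; coreference would bind this R-expression — blocked (Principle C).
— Maya: possessor inside the object DP of the clause headed by 'protected'; is c-commanded by the pronoun; coreference would bind this R-expression — blocked (Principle C).

Anna, Anna's agent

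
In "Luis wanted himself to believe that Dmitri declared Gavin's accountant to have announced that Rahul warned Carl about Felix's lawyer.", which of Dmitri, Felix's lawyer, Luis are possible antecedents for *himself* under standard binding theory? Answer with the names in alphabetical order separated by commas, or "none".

*himself* is a reflexive; Principle A requires it to be bound within its binding domain — the matrix clause.
— Dmitri: subject of the clause headed by 'declared'; does not c-command the reflexive — cannot bind it (Principle A).
— Felix's lawyer: second object of the clause headed by 'warned'; does not c-command the reflexive — cannot bind it (Principle A).
— Luis: subject of the matrix clause; c-commands the reflexive within its binding domain — allowed (Principle A).

Luis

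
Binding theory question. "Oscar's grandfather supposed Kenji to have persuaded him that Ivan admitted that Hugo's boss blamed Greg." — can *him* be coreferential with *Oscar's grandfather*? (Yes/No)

*him* is a pronoun; Principle B requires it to be free in its binding domain — the clause headed by 'persuaded'.
— Oscar's grandfather: subject of the matrix clause; c-commands the pronoun but lies outside its binding domain — allowed.

Yes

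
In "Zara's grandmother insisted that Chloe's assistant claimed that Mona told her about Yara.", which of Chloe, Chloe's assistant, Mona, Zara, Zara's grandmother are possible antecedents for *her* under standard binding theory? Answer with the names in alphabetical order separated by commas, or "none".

Chloe, Chloe's assistant, Zara, Zara's grandmother

*her* is a pronoun; Principle B requires it to be free in its binding domain — the clause headed by 'told'.
— Chloe: possessor inside the subject DP of the clause headed by 'claimed'; does not c-command the pronoun — Principle B does not apply; allowed.
— Chloe's assistant: subject of the clause headed by 'claimed'; c-commands the pronoun but lies outside its binding domain — allowed.
— Mona: subject of the clause headed by 'told'; c-commands the pronoun within its binding domain — blocked (Principle B).
— Zara: possessor inside the subject DP of the matrix clause; does not c-command the pronoun — Principle B does not apply; allowed.
— Zara's grandmother: subject of the matrix clause; c-commands the pronoun but lies outside its binding domain — allowed.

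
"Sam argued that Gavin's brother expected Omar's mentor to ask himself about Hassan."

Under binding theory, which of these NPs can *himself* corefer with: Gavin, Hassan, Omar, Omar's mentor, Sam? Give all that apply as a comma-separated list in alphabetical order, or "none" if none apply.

Omar's mentor

*himself* is a reflexive; Principle A requires it to be bound within its binding domain — the clause headed by 'ask'.
— Gavin: possessor inside the subject DP of the clause headed by 'expected'; does not c-command the reflexive — cannot bind it (Principle A).
— Hassan: second object of the clause headed by 'ask'; does not c-command the reflexive — cannot bind it (Principle A).
— Omar: possessor inside the subject DP of the clause headed by 'ask'; does not c-command the reflexive — cannot bind it (Principle A).
— Omar's mentor: subject of the clause headed by 'ask'; c-commands the reflexive within its binding domain — allowed (Principle A).
— Sam: subject of the matrix clause; c-commands the reflexive but lies outside its binding domain — cannot bind it (Principle A).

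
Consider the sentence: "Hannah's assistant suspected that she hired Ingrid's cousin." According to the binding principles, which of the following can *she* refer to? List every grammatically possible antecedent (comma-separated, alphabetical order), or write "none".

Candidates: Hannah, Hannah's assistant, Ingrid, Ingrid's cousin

*she* is a pronoun; Principle B requires it to be free in its binding domain — the clause headed by 'hired'.
— Hannah: possessor inside the subject DP of the matrix clause; does not c-command the pronoun — Principle B does not apply; allowed.
— Hannah's assistant: subject of the matrix clause; c-commands the pronoun but lies outside its binding domain — allowed.
— Ingrid: possessor inside the object DP of the clause headed by 'hired'; is c-commanded by the pronoun; coreference would bind this R-expression — blocked (Principle C).
— Ingrid's cousin: object of the clause headed by 'hired'; is c-commanded by the pronoun; coreference would bind this R-expression — blocked (Principle C).

Hannah, Hannah's assistant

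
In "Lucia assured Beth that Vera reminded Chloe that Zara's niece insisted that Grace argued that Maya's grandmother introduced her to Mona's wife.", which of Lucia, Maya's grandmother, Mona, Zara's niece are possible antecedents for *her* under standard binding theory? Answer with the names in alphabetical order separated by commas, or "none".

*her* is a pronoun; Principle B requires it to be free in its binding domain — the clause headed by 'introduced'.
— Lucia: subject of the matrix clause; c-commands the pronoun but lies outside its binding domain — allowed.
— Maya's grandmother: subject of the clause headed by 'introduced'; c-commands the pronoun within its binding domain — blocked (Principle B).
— Mona: possessor inside the second object DP of the clause headed by 'introduced'; is c-commanded by the pronoun; coreference would bind this R-expression — blocked (Principle C).
— Zara's niece: subject of the clause headed by 'insisted'; c-commands the pronoun but lies outside its binding domain — allowed.

Lucia, Zara's niece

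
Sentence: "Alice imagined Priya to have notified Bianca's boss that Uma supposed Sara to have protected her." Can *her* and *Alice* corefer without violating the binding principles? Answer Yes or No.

Yes

*Alice* is an R-expression; Principle C requires it to be free (not bound by any c-commanding expression).
— her: object of the clause headed by 'protected'; the pronoun does not c-command the R-expression — coreference allowed.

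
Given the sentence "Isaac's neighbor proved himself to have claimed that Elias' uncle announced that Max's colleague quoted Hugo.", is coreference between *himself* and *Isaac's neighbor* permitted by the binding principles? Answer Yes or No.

*himself* is a reflexive; Principle A requires it to be bound within its binding domain — the matrix clause.
— Isaac's neighbor: subject of the matrix clause; c-commands the reflexive within its binding domain — allowed (Principle A).

Yes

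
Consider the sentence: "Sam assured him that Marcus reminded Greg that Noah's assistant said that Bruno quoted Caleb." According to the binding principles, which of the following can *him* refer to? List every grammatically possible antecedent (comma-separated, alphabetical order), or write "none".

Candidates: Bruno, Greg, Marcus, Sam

*him* is a pronoun; Principle B requires it to be free in its binding domain — the matrix clause.
— Bruno: subject of the clause headed by 'quoted'; is c-commanded by the pronoun; coreference would bind this R-expression — blocked (Principle C).
— Greg: object of the clause headed by 'reminded'; is c-commanded by the pronoun; coreference would bind this R-expression — blocked (Principle C).
— Marcus: subject of the clause headed by 'reminded'; is c-commanded by the pronoun; coreference would bind this R-expression — blocked (Principle C).
— Sam: subject of the matrix clause; c-commands the pronoun within its binding domain — blocked (Principle B).

none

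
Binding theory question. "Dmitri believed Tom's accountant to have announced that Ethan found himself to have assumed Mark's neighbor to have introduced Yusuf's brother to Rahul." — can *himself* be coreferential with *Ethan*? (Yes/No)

Yes

*himself* is a reflexive; Principle A requires it to be bound within its binding domain — the clause headed by 'found'.
— Ethan: subject of the clause headed by 'found'; c-commands the reflexive within its binding domain — allowed (Principle A).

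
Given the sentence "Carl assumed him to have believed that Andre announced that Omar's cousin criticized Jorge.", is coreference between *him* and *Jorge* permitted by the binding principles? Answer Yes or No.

*him* is a pronoun; Principle B requires it to be free in its binding domain — the matrix clause.
— Jorge: object of the clause headed by 'criticized'; is c-commanded by the pronoun; coreference would bind this R-expression — blocked (Principle C).

No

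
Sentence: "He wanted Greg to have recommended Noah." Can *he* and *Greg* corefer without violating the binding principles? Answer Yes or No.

No

*Greg* is an R-expression; Principle C requires it to be free (not bound by any c-commanding expression).
— he: subject of the matrix clause; the pronoun c-commands the R-expression — coreference blocked (Principle C).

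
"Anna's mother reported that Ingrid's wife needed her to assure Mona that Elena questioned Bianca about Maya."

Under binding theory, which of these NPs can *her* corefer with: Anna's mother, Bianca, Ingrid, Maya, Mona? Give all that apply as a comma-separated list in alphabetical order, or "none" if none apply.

Anna's mother, Ingrid

*her* is a pronoun; Principle B requires it to be free in its binding domain — the clause headed by 'needed'.
— Anna's mother: subject of the matrix clause; c-commands the pronoun but lies outside its binding domain — allowed.
— Bianca: object of the clause headed by 'questioned'; is c-commanded by the pronoun; coreference would bind this R-expression — blocked (Principle C).
— Ingrid: possessor inside the subject DP of the clause headed by 'needed'; does not c-command the pronoun — Principle B does not apply; allowed.
— Maya: second object of the clause headed by 'questioned'; is c-commanded by the pronoun; coreference would bind this R-expression — blocked (Principle C).
— Mona: object of the clause headed by 'assure'; is c-commanded by the pronoun; coreference would bind this R-expression — blocked (Principle C).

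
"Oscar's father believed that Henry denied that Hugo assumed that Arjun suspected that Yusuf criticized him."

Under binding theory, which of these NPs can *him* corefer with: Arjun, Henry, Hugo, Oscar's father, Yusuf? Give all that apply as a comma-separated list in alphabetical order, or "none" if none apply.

*him* is a pronoun; Principle B requires it to be free in its binding domain — the clause headed by 'criticized'.
— Arjun: subject of the clause headed by 'suspected'; c-commands the pronoun but lies outside its binding domain — allowed.
— Henry: subject of the clause headed by 'denied'; c-commands the pronoun but lies outside its binding domain — allowed.
— Hugo: subject of the clause headed by 'assumed'; c-commands the pronoun but lies outside its binding domain — allowed.
— Oscar's father: subject of the matrix clause; c-commands the pronoun but lies outside its binding domain — allowed.
— Yusuf: subject of the clause headed by 'criticized'; c-commands the pronoun within its binding domain — blocked (Principle B).

Arjun, Henry, Hugo, Oscar's father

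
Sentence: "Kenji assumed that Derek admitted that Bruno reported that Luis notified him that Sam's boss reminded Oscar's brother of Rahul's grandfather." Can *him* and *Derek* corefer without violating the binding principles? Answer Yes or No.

Yes

*Derek* is an R-expression; Principle C requires it to be free (not bound by any c-commanding expression).
— him: object of the clause headed by 'notified'; the pronoun does not c-command the R-expression — coreference allowed.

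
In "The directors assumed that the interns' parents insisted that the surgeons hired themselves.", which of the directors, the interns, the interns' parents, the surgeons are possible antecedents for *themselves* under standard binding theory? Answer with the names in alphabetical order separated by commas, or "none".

the surgeons

*themselves* is a reflexive; Principle A requires it to be bound within its binding domain — the clause headed by 'hired'.
— the directors: subject of the matrix clause; c-commands the reflexive but lies outside its binding domain — cannot bind it (Principle A).
— the interns: possessor inside the subject DP of the clause headed by 'insisted'; does not c-command the reflexive — cannot bind it (Principle A).
— the interns' parents: subject of the clause headed by 'insisted'; c-commands the reflexive but lies outside its binding domain — cannot bind it (Principle A).
— the surgeons: subject of the clause headed by 'hired'; c-commands the reflexive within its binding domain — allowed (Principle A).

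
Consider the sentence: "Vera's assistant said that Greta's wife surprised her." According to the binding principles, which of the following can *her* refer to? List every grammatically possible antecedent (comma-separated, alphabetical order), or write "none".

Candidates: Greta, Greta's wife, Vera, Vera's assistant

Greta, Vera, Vera's assistant

*her* is a pronoun; Principle B requires it to be free in its binding domain — the clause headed by 'surprised'.
— Greta: possessor inside the subject DP of the clause headed by 'surprised'; does not c-command the pronoun — Principle B does not apply; allowed.
— Greta's wife: subject of the clause headed by 'surprised'; c-commands the pronoun within its binding domain — blocked (Principle B).
— Vera: possessor inside the subject DP of the matrix clause; does not c-command the pronoun — Principle B does not apply; allowed.
— Vera's assistant: subject of the matrix clause; c-commands the pronoun but lies outside its binding domain — allowed.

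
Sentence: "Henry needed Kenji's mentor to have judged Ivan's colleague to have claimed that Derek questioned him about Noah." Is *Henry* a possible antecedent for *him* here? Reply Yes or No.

Yes

*him* is a pronoun; Principle B requires it to be free in its binding domain — the clause headed by 'questioned'.
— Henry: subject of the matrix clause; c-commands the pronoun but lies outside its binding domain — allowed.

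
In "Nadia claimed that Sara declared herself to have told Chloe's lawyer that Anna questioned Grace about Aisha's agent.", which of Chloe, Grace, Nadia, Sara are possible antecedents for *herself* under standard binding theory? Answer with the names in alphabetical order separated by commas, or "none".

Sara

*herself* is a reflexive; Principle A requires it to be bound within its binding domain — the clause headed by 'declared'.
— Chloe: possessor inside the object DP of the clause headed by 'told'; does not c-command the reflexive — cannot bind it (Principle A).
— Grace: object of the clause headed by 'questioned'; does not c-command the reflexive — cannot bind it (Principle A).
— Nadia: subject of the matrix clause; c-commands the reflexive but lies outside its binding domain — cannot bind it (Principle A).
— Sara: subject of the clause headed by 'declared'; c-commands the reflexive within its binding domain — allowed (Principle A).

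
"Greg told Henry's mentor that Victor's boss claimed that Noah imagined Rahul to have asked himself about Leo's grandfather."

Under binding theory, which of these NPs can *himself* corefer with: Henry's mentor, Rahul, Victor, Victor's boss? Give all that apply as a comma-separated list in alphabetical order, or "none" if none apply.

*himself* is a reflexive; Principle A requires it to be bound within its binding domain — the clause headed by 'asked'.
— Henry's mentor: object of the matrix clause; c-commands the reflexive but lies outside its binding domain — cannot bind it (Principle A).
— Rahul: subject of the clause headed by 'asked'; c-commands the reflexive within its binding domain — allowed (Principle A).
— Victor: possessor inside the subject DP of the clause headed by 'claimed'; does not c-command the reflexive — cannot bind it (Principle A).
— Victor's boss: subject of the clause headed by 'claimed'; c-commands the reflexive but lies outside its binding domain — cannot bind it (Principle A).

Rahul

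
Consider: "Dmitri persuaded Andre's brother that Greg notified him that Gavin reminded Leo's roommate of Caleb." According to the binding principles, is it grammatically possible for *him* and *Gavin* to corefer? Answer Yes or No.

*him* is a pronoun; Principle B requires it to be free in its binding domain — the clause headed by 'notified'.
— Gavin: subject of the clause headed by 'reminded'; is c-commanded by the pronoun; coreference would bind this R-expression — blocked (Principle C).

No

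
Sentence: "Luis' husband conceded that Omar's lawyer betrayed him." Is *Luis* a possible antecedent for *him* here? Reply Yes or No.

Yes

*him* is a pronoun; Principle B requires it to be free in its binding domain — the clause headed by 'betrayed'.
— Luis: possessor inside the subject DP of the matrix clause; does not c-command the pronoun — Principle B does not apply; allowed.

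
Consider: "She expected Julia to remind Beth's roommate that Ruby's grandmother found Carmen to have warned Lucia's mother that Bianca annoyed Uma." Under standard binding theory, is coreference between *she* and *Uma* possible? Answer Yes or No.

No

*Uma* is an R-expression; Principle C requires it to be free (not bound by any c-commanding expression).
— she: subject of the matrix clause; the pronoun c-commands the R-expression — coreference blocked (Principle C).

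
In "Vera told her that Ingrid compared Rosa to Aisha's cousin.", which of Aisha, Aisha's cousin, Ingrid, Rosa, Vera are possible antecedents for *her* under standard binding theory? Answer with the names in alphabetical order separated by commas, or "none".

none

*her* is a pronoun; Principle B requires it to be free in its binding domain — the matrix clause.
— Aisha: possessor inside the second object DP of the clause headed by 'compared'; is c-commanded by the pronoun; coreference would bind this R-expression — blocked (Principle C).
— Aisha's cousin: second object of the clause headed by 'compared'; is c-commanded by the pronoun; coreference would bind this R-expression — blocked (Principle C).
— Ingrid: subject of the clause headed by 'compared'; is c-commanded by the pronoun; coreference would bind this R-expression — blocked (Principle C).
— Rosa: object of the clause headed by 'compared'; is c-commanded by the pronoun; coreference would bind this R-expression — blocked (Principle C).
— Vera: subject of the matrix clause; c-commands the pronoun within its binding domain — blocked (Principle B).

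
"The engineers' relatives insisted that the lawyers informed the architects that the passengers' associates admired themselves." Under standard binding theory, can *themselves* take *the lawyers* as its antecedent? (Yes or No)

No

*themselves* is a reflexive; Principle A requires it to be bound within its binding domain — the clause headed by 'admired'.
— the lawyers: subject of the clause headed by 'informed'; c-commands the reflexive but lies outside its binding domain — cannot bind it (Principle A).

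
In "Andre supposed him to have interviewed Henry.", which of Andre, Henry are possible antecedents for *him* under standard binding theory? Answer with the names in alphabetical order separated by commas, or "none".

none

*him* is a pronoun; Principle B requires it to be free in its binding domain — the matrix clause.
— Andre: subject of the matrix clause; c-commands the pronoun within its binding domain — blocked (Principle B).
— Henry: object of the clause headed by 'interviewed'; is c-commanded by the pronoun; coreference would bind this R-expression — blocked (Principle C).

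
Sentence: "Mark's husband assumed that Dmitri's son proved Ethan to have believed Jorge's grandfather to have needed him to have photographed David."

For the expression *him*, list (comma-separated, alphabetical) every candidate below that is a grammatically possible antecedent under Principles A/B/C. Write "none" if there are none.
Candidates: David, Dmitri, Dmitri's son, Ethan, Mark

*him* is a pronoun; Principle B requires it to be free in its binding domain — the clause headed by 'needed'.
— David: object of the clause headed by 'photographed'; is c-commanded by the pronoun; coreference would bind this R-expression — blocked (Principle C).
— Dmitri: possessor inside the subject DP of the clause headed by 'proved'; does not c-command the pronoun — Principle B does not apply; allowed.
— Dmitri's son: subject of the clause headed by 'proved'; c-commands the pronoun but lies outside its binding domain — allowed.
— Ethan: subject of the clause headed by 'believed'; c-commands the pronoun but lies outside its binding domain — allowed.
— Mark: possessor inside the subject DP of the matrix clause; does not c-command the pronoun — Principle B does not apply; allowed.

Dmitri, Dmitri's son, Ethan, Mark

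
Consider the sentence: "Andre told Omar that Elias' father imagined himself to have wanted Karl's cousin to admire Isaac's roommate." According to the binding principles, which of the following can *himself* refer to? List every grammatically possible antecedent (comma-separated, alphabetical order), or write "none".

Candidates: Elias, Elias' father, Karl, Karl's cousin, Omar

Elias' father

*himself* is a reflexive; Principle A requires it to be bound within its binding domain — the clause headed by 'imagined'.
— Elias: possessor inside the subject DP of the clause headed by 'imagined'; does not c-command the reflexive — cannot bind it (Principle A).
— Elias' father: subject of the clause headed by 'imagined'; c-commands the reflexive within its binding domain — allowed (Principle A).
— Karl: possessor inside the subject DP of the clause headed by 'admire'; does not c-command the reflexive — cannot bind it (Principle A).
— Karl's cousin: subject of the clause headed by 'admire'; does not c-command the reflexive — cannot bind it (Principle A).
— Omar: object of the matrix clause; c-commands the reflexive but lies outside its binding domain — cannot bind it (Principle A).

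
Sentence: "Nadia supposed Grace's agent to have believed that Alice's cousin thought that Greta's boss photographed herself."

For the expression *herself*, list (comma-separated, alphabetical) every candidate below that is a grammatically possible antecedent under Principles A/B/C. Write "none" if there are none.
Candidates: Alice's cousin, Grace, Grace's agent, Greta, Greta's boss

Greta's boss

*herself* is a reflexive; Principle A requires it to be bound within its binding domain — the clause headed by 'photographed'.
— Alice's cousin: subject of the clause headed by 'thought'; c-commands the reflexive but lies outside its binding domain — cannot bind it (Principle A).
— Grace: possessor inside the subject DP of the clause headed by 'believed'; does not c-command the reflexive — cannot bind it (Principle A).
— Grace's agent: subject of the clause headed by 'believed'; c-commands the reflexive but lies outside its binding domain — cannot bind it (Principle A).
— Greta: possessor inside the subject DP of the clause headed by 'photographed'; does not c-command the reflexive — cannot bind it (Principle A).
— Greta's boss: subject of the clause headed by 'photographed'; c-commands the reflexive within its binding domain — allowed (Principle A).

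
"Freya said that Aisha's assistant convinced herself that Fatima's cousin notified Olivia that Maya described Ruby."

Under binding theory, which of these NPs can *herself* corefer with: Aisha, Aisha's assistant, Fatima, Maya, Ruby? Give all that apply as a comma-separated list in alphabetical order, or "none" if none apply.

*herself* is a reflexive; Principle A requires it to be bound within its binding domain — the clause headed by 'convinced'.
— Aisha: possessor inside the subject DP of the clause headed by 'convinced'; does not c-command the reflexive — cannot bind it (Principle A).
— Aisha's assistant: subject of the clause headed by 'convinced'; c-commands the reflexive within its binding domain — allowed (Principle A).
— Fatima: possessor inside the subject DP of the clause headed by 'notified'; does not c-command the reflexive — cannot bind it (Principle A).
— Maya: subject of the clause headed by 'described'; does not c-command the reflexive — cannot bind it (Principle A).
— Ruby: object of the clause headed by 'described'; does not c-command the reflexive — cannot bind it (Principle A).

Aisha's assistant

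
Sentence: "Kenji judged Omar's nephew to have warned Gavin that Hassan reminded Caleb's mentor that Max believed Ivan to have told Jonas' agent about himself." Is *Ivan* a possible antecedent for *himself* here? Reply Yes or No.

Yes

*himself* is a reflexive; Principle A requires it to be bound within its binding domain — the clause headed by 'told'.
— Ivan: subject of the clause headed by 'told'; c-commands the reflexive within its binding domain — allowed (Principle A).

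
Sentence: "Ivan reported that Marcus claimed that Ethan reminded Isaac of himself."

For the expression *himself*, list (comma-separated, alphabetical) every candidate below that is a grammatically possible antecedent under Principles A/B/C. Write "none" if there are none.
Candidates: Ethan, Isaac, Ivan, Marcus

Ethan, Isaac

*himself* is a reflexive; Principle A requires it to be bound within its binding domain — the clause headed by 'reminded'.
— Ethan: subject of the clause headed by 'reminded'; c-commands the reflexive within its binding domain — allowed (Principle A).
— Isaac: object of the clause headed by 'reminded'; c-commands the reflexive within its binding domain — allowed (Principle A).
— Ivan: subject of the matrix clause; c-commands the reflexive but lies outside its binding domain — cannot bind it (Principle A).
— Marcus: subject of the clause headed by 'claimed'; c-commands the reflexive but lies outside its binding domain — cannot bind it (Principle A).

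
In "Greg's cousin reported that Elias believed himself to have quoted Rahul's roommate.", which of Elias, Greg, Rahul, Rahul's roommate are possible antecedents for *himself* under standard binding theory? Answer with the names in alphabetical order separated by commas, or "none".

Elias

*himself* is a reflexive; Principle A requires it to be bound within its binding domain — the clause headed by 'believed'.
— Elias: subject of the clause headed by 'believed'; c-commands the reflexive within its binding domain — allowed (Principle A).
— Greg: possessor inside the subject DP of the matrix clause; does not c-command the reflexive — cannot bind it (Principle A).
— Rahul: possessor inside the object DP of the clause headed by 'quoted'; does not c-command the reflexive — cannot bind it (Principle A).
— Rahul's roommate: object of the clause headed by 'quoted'; does not c-command the reflexive — cannot bind it (Principle A).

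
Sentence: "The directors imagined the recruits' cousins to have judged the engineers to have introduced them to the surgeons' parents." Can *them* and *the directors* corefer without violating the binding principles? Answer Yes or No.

*the directors* is an R-expression; Principle C requires it to be free (not bound by any c-commanding expression).
— them: object of the clause headed by 'introduced'; the pronoun does not c-command the R-expression — coreference allowed.

Yes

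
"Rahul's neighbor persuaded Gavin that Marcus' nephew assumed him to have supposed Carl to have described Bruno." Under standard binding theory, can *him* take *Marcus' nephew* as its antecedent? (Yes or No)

No

*him* is a pronoun; Principle B requires it to be free in its binding domain — the clause headed by 'assumed'.
— Marcus' nephew: subject of the clause headed by 'assumed'; c-commands the pronoun within its binding domain — blocked (Principle B).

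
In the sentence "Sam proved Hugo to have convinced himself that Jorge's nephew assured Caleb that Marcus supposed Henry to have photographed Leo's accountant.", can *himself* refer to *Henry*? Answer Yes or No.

*himself* is a reflexive; Principle A requires it to be bound within its binding domain — the clause headed by 'convinced'.
— Henry: subject of the clause headed by 'photographed'; does not c-command the reflexive — cannot bind it (Principle A).

No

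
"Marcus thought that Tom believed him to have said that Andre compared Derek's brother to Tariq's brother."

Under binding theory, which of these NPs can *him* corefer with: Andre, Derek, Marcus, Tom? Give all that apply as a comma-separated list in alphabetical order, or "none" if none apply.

*him* is a pronoun; Principle B requires it to be free in its binding domain — the clause headed by 'believed'.
— Andre: subject of the clause headed by 'compared'; is c-commanded by the pronoun; coreference would bind this R-expression — blocked (Principle C).
— Derek: possessor inside the object DP of the clause headed by 'compared'; is c-commanded by the pronoun; coreference would bind this R-expression — blocked (Principle C).
— Marcus: subject of the matrix clause; c-commands the pronoun but lies outside its binding domain — allowed.
— Tom: subject of the clause headed by 'believed'; c-commands the pronoun within its binding domain — blocked (Principle B).

Marcus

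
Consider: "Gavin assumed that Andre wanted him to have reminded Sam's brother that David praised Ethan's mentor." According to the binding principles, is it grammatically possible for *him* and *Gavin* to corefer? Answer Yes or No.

*him* is a pronoun; Principle B requires it to be free in its binding domain — the clause headed by 'wanted'.
— Gavin: subject of the matrix clause; c-commands the pronoun but lies outside its binding domain — allowed.

Yes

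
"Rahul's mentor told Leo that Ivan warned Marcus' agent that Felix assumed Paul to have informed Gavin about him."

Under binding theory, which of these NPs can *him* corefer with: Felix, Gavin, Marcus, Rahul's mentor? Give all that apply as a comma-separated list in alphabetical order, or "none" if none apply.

*him* is a pronoun; Principle B requires it to be free in its binding domain — the clause headed by 'informed'.
— Felix: subject of the clause headed by 'assumed'; c-commands the pronoun but lies outside its binding domain — allowed.
— Gavin: object of the clause headed by 'informed'; c-commands the pronoun within its binding domain — blocked (Principle B).
— Marcus: possessor inside the object DP of the clause headed by 'warned'; does not c-command the pronoun — Principle B does not apply; allowed.
— Rahul's mentor: subject of the matrix clause; c-commands the pronoun but lies outside its binding domain — allowed.

Felix, Marcus, Rahul's mentor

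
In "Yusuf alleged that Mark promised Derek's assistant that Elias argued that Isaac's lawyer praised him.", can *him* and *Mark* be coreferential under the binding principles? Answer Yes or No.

*Mark* is an R-expression; Principle C requires it to be free (not bound by any c-commanding expression).
— him: object of the clause headed by 'praised'; the pronoun does not c-command the R-expression — coreference allowed.

Yes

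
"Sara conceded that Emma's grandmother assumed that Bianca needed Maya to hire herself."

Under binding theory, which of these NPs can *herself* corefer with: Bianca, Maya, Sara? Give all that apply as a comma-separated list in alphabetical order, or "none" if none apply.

Maya

*herself* is a reflexive; Principle A requires it to be bound within its binding domain — the clause headed by 'hire'.
— Bianca: subject of the clause headed by 'needed'; c-commands the reflexive but lies outside its binding domain — cannot bind it (Principle A).
— Maya: subject of the clause headed by 'hire'; c-commands the reflexive within its binding domain — allowed (Principle A).
— Sara: subject of the matrix clause; c-commands the reflexive but lies outside its binding domain — cannot bind it (Principle A).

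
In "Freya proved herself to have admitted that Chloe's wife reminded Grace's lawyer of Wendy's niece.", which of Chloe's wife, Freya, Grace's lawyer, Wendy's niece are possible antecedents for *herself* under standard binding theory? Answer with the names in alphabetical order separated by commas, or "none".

*herself* is a reflexive; Principle A requires it to be bound within its binding domain — the matrix clause.
— Chloe's wife: subject of the clause headed by 'reminded'; does not c-command the reflexive — cannot bind it (Principle A).
— Freya: subject of the matrix clause; c-commands the reflexive within its binding domain — allowed (Principle A).
— Grace's lawyer: object of the clause headed by 'reminded'; does not c-command the reflexive — cannot bind it (Principle A).
— Wendy's niece: second object of the clause headed by 'reminded'; does not c-command the reflexive — cannot bind it (Principle A).

Freya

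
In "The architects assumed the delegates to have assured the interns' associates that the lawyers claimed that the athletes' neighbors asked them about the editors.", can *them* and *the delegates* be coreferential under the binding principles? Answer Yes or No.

Yes

*the delegates* is an R-expression; Principle C requires it to be free (not bound by any c-commanding expression).
— them: object of the clause headed by 'asked'; the pronoun does not c-command the R-expression — coreference allowed.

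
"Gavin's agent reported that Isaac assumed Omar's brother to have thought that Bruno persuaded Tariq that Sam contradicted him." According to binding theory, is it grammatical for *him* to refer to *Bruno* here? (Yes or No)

*Bruno* is an R-expression; Principle C requires it to be free (not bound by any c-commanding expression).
— him: object of the clause headed by 'contradicted'; the pronoun does not c-command the R-expression — coreference allowed.

Yes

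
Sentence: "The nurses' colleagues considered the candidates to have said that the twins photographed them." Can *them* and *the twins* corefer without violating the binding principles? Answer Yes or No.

*the twins* is an R-expression; Principle C requires it to be free (not bound by any c-commanding expression).
— them: object of the clause headed by 'photographed'; the R-expression locally c-commands the pronoun — coreference blocked (Principle B on the pronoun).

No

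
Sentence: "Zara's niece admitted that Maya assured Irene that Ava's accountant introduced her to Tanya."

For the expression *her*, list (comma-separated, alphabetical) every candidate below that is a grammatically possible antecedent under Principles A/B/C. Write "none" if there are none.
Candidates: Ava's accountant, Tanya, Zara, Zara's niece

Zara, Zara's niece

*her* is a pronoun; Principle B requires it to be free in its binding domain — the clause headed by 'introduced'.
— Ava's accountant: subject of the clause headed by 'introduced'; c-commands the pronoun within its binding domain — blocked (Principle B).
— Tanya: second object of the clause headed by 'introduced'; is c-commanded by the pronoun; coreference would bind this R-expression — blocked (Principle C).
— Zara: possessor inside the subject DP of the matrix clause; does not c-command the pronoun — Principle B does not apply; allowed.
— Zara's niece: subject of the matrix clause; c-commands the pronoun but lies outside its binding domain — allowed.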